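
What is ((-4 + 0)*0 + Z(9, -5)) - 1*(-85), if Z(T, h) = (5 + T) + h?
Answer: 94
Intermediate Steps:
Z(T, h) = 5 + T + h
((-4 + 0)*0 + Z(9, -5)) - 1*(-85) = ((-4 + 0)*0 + (5 + 9 - 5)) - 1*(-85) = (-4*0 + 9) + 85 = (0 + 9) + 85 = 9 + 85 = 94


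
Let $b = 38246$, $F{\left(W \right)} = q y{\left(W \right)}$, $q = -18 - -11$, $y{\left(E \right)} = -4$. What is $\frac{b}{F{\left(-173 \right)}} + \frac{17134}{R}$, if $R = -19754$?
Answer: $\frac{26965419}{19754} \approx 1365.1$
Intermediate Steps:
$q = -7$ ($q = -18 + 11 = -7$)
$F{\left(W \right)} = 28$ ($F{\left(W \right)} = \left(-7\right) \left(-4\right) = 28$)
$\frac{b}{F{\left(-173 \right)}} + \frac{17134}{R} = \frac{38246}{28} + \frac{17134}{-19754} = 38246 \cdot \frac{1}{28} + 17134 \left(- \frac{1}{19754}\right) = \frac{19123}{14} - \frac{8567}{9877} = \frac{26965419}{19754}$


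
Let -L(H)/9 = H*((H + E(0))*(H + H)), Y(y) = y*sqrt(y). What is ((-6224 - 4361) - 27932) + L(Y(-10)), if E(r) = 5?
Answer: 51483 - 180000*I*sqrt(10) ≈ 51483.0 - 5.6921e+5*I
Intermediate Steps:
Y(y) = y**(3/2)
L(H) = -18*H**2*(5 + H) (L(H) = -9*H*(H + 5)*(H + H) = -9*H*(5 + H)*(2*H) = -9*H*2*H*(5 + H) = -18*H**2*(5 + H))
((-6224 - 4361) - 27932) + L(Y(-10)) = ((-6224 - 4361) - 27932) + 18*((-10)**(3/2))**2*(-5 - (-10)**(3/2)) = (-10585 - 27932) + 18*(-10*I*sqrt(10))**2*(-5 - (-10)*I*sqrt(10)) = -38517 + 18*(-1000)*(-5 + 10*I*sqrt(10)) = -38517 + (90000 - 180000*I*sqrt(10)) = 51483 - 180000*I*sqrt(10)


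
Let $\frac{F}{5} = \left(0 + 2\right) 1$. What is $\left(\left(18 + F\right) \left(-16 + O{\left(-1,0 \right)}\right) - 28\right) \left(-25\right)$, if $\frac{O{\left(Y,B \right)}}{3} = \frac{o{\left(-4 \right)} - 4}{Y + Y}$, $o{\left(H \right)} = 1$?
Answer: $8750$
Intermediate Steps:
$F = 10$ ($F = 5 \left(0 + 2\right) 1 = 5 \cdot 2 \cdot 1 = 5 \cdot 2 = 10$)
$O{\left(Y,B \right)} = - \frac{9}{2 Y}$ ($O{\left(Y,B \right)} = 3 \frac{1 - 4}{Y + Y} = 3 \left(- \frac{3}{2 Y}\right) = - \frac{9}{2 Y}$)
$\left(\left(18 + F\right) \left(-16 + O{\left(-1,0 \right)}\right) - 28\right) \left(-25\right) = \left(\left(18 + 10\right) \left(-16 - \frac{9}{2 \left(-1\right)}\right) - 28\right) \left(-25\right) = \left(28 \left(-16 - - \frac{9}{2}\right) - 28\right) \left(-25\right) = \left(28 \left(-16 + \frac{9}{2}\right) - 28\right) \left(-25\right) = \left(28 \left(- \frac{23}{2}\right) - 28\right) \left(-25\right) = \left(-322 - 28\right) \left(-25\right) = \left(-350\right) \left(-25\right) = 8750$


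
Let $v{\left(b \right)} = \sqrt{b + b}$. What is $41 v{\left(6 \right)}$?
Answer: $82 \sqrt{3} \approx 142.03$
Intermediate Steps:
$v{\left(b \right)} = \sqrt{2} \sqrt{b}$ ($v{\left(b \right)} = \sqrt{2 b} = \sqrt{2} \sqrt{b}$)
$41 v{\left(6 \right)} = 41 \sqrt{2} \sqrt{6} = 41 \cdot 2 \sqrt{3} = 82 \sqrt{3}$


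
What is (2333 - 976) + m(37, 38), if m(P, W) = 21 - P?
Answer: 1341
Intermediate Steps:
(2333 - 976) + m(37, 38) = (2333 - 976) + (21 - 1*37) = 1357 + (21 - 37) = 1357 - 16 = 1341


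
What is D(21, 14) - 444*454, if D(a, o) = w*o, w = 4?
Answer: -201520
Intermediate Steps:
D(a, o) = 4*o
D(21, 14) - 444*454 = 4*14 - 444*454 = 56 - 201576 = -201520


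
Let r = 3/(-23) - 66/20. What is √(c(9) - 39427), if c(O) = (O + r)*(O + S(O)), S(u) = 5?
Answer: I*√520390870/115 ≈ 198.37*I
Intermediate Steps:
r = -789/230 (r = 3*(-1/23) - 66*1/20 = -3/23 - 33/10 = -789/230 ≈ -3.4304)
c(O) = (5 + O)*(-789/230 + O) (c(O) = (O - 789/230)*(O + 5) = (-789/230 + O)*(5 + O) = (5 + O)*(-789/230 + O))
√(c(9) - 39427) = √((-789/46 + 9² + (361/230)*9) - 39427) = √((-789/46 + 81 + 3249/230) - 39427) = √(8967/115 - 39427) = √(-4525138/115) = I*√520390870/115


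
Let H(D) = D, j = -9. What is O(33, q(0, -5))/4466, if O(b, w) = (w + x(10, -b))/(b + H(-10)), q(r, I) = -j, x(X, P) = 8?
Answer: 17/102718 ≈ 0.00016550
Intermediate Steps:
q(r, I) = 9 (q(r, I) = -1*(-9) = 9)
O(b, w) = (8 + w)/(-10 + b) (O(b, w) = (w + 8)/(b - 10) = (8 + w)/(-10 + b))
O(33, q(0, -5))/4466 = ((8 + 9)/(-10 + 33))/4466 = (17/23)*(1/4466) = 17/102718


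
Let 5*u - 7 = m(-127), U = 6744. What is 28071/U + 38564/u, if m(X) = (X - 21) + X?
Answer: -107737921/150616 ≈ -715.32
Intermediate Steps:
m(X) = -21 + 2*X (m(X) = (-21 + X) + X = -21 + 2*X)
u = -268/5 (u = 7/5 + (-21 + 2*(-127))/5 = 7/5 + (-21 - 254)/5 = 7/5 + (1/5)*(-275) = 7/5 - 55 = -268/5 ≈ -53.600)
28071/U + 38564/u = 28071/6744 + 38564/(-268/5) = 28071*(1/6744) + 38564*(-5/268) = 9357/2248 - 48205/67 = -107737921/150616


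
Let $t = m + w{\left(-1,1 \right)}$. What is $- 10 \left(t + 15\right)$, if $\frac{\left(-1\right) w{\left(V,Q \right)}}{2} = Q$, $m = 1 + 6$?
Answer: $-200$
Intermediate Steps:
$m = 7$
$w{\left(V,Q \right)} = - 2 Q$
$t = 5$ ($t = 7 - 2 = 5$)
$- 10 \left(t + 15\right) = - 10 \left(5 + 15\right) = \left(-10\right) 20 = -200$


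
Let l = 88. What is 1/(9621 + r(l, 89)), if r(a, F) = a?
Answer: 1/9709 ≈ 0.00010300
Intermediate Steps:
1/(9621 + r(l, 89)) = 1/(9621 + 88) = 1/9709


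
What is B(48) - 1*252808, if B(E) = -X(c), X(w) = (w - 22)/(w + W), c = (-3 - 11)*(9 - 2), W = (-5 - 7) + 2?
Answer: -2275282/9 ≈ -2.5281e+5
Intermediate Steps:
W = -10 (W = -12 + 2 = -10)
c = -98 (c = -14*7 = -98)
X(w) = (-22 + w)/(-10 + w) (X(w) = (w - 22)/(w - 10) = (-22 + w)/(-10 + w))
B(E) = -10/9 (B(E) = -(-22 - 98)/(-10 - 98) = -(-120)/(-108) = -(-1)*(-120)/108 = -1*10/9 = -10/9)
B(48) - 1*252808 = -10/9 - 1*252808 = -10/9 - 252808 = -2275282/9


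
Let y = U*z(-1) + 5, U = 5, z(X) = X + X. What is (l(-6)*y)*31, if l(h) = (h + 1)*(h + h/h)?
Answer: -3875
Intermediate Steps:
z(X) = 2*X
y = -5 (y = 5*(2*(-1)) + 5 = 5*(-2) + 5 = -10 + 5 = -5)
l(h) = (1 + h)² (l(h) = (1 + h)*(h + 1) = (1 + h)*(1 + h) = (1 + h)²)
(l(-6)*y)*31 = ((1 + (-6)² + 2*(-6))*(-5))*31 = ((1 + 36 - 12)*(-5))*31 = (25*(-5))*31 = -125*31 = -3875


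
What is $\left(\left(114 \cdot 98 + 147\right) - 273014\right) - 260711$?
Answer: $-522406$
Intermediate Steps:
$\left(\left(114 \cdot 98 + 147\right) - 273014\right) - 260711 = \left(\left(11172 + 147\right) - 273014\right) - 260711 = \left(11319 - 273014\right) - 260711 = -261695 - 260711 = -522406$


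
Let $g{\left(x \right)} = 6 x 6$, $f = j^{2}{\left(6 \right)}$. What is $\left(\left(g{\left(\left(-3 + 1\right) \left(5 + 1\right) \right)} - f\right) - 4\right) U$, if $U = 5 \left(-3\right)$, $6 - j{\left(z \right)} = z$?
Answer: $6540$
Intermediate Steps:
$j{\left(z \right)} = 6 - z$
$f = 0$ ($f = \left(6 - 6\right)^{2} = 0^{2} = 0$)
$U = -15$
$g{\left(x \right)} = 36 x$
$\left(\left(g{\left(\left(-3 + 1\right) \left(5 + 1\right) \right)} - f\right) - 4\right) U = \left(\left(36 \left(-3 + 1\right) \left(5 + 1\right) - 0\right) - 4\right) \left(-15\right) = \left(\left(36 \left(\left(-2\right) 6\right) + 0\right) - 4\right) \left(-15\right) = \left(\left(36 \left(-12\right) + 0\right) - 4\right) \left(-15\right) = \left(\left(-432 + 0\right) - 4\right) \left(-15\right) = \left(-432 - 4\right) \left(-15\right) = \left(-436\right) \left(-15\right) = 6540$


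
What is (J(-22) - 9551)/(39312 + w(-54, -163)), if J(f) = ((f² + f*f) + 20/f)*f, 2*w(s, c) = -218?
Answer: -30827/39203 ≈ -0.78634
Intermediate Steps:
w(s, c) = -109 (w(s, c) = (½)*(-218) = -109)
J(f) = f*(2*f² + 20/f) (J(f) = ((f² + f²) + 20/f)*f = (2*f² + 20/f)*f = f*(2*f² + 20/f))
(J(-22) - 9551)/(39312 + w(-54, -163)) = ((20 + 2*(-22)³) - 9551)/(39312 - 109) = ((20 + 2*(-10648)) - 9551)/39203 = ((20 - 21296) - 9551)*(1/39203) = (-21276 - 9551)*(1/39203) = -30827*1/39203 = -30827/39203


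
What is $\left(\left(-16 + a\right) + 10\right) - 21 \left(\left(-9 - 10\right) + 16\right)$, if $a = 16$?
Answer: $73$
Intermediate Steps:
$\left(\left(-16 + a\right) + 10\right) - 21 \left(\left(-9 - 10\right) + 16\right) = \left(\left(-16 + 16\right) + 10\right) - 21 \left(\left(-9 - 10\right) + 16\right) = \left(0 + 10\right) - 21 \left(-19 + 16\right) = 10 - -63 = 10 + 63 = 73$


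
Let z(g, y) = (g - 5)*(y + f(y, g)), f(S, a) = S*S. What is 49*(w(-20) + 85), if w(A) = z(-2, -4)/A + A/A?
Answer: 22099/5 ≈ 4419.8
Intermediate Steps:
f(S, a) = S²
z(g, y) = (-5 + g)*(y + y²) (z(g, y) = (g - 5)*(y + y²) = (-5 + g)*(y + y²))
w(A) = 1 - 84/A (w(A) = (-4*(-5 - 2 - 5*(-4) - 2*(-4)))/A + A/A = (-4*(-5 - 2 + 20 + 8))/A + 1 = (-4*21)/A + 1 = -84/A + 1 = 1 - 84/A)
49*(w(-20) + 85) = 49*((-84 - 20)/(-20) + 85) = 49*(-1/20*(-104) + 85) = 49*(26/5 + 85) = 49*(451/5) = 22099/5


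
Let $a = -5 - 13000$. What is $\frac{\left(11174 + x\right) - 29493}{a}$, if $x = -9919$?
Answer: $\frac{28238}{13005} \approx 2.1713$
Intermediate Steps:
$a = -13005$ ($a = -5 - 13000 = -13005$)
$\frac{\left(11174 + x\right) - 29493}{a} = \frac{\left(11174 - 9919\right) - 29493}{-13005} = \left(1255 - 29493\right) \left(- \frac{1}{13005}\right) = \left(-28238\right) \left(- \frac{1}{13005}\right) = \frac{28238}{13005}$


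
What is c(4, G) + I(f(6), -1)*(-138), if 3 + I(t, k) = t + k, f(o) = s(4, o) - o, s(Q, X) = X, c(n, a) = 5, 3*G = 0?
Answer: 557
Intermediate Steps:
G = 0 (G = (1/3)*0 = 0)
f(o) = 0 (f(o) = o - o = 0)
I(t, k) = -3 + k + t (I(t, k) = -3 + (t + k) = -3 + (k + t) = -3 + k + t)
c(4, G) + I(f(6), -1)*(-138) = 5 + (-3 - 1 + 0)*(-138) = 5 - 4*(-138) = 5 + 552 = 557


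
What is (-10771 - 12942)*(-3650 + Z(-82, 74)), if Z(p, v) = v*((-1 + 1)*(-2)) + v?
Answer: 84797688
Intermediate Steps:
Z(p, v) = v (Z(p, v) = v*(0*(-2)) + v = v*0 + v = 0 + v = v)
(-10771 - 12942)*(-3650 + Z(-82, 74)) = (-10771 - 12942)*(-3650 + 74) = -23713*(-3576) = 84797688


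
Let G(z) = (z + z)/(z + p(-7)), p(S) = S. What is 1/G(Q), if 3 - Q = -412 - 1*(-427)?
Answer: 19/24 ≈ 0.79167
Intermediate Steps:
Q = -12 (Q = 3 - (-412 - 1*(-427)) = 3 - (-412 + 427) = 3 - 1*15 = 3 - 15 = -12)
G(z) = 2*z/(-7 + z) (G(z) = (z + z)/(z - 7) = (2*z)/(-7 + z) = 2*z/(-7 + z))
1/G(Q) = 1/(2*(-12)/(-7 - 12)) = 1/(2*(-12)/(-19)) = 1/(2*(-12)*(-1/19)) = 1/(24/19) = 19/24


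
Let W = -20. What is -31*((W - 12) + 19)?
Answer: 403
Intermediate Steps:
-31*((W - 12) + 19) = -31*((-20 - 12) + 19) = -31*(-32 + 19) = -31*(-13) = 403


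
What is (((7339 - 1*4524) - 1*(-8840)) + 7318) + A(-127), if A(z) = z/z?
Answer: 18974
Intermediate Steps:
A(z) = 1
(((7339 - 1*4524) - 1*(-8840)) + 7318) + A(-127) = (((7339 - 1*4524) - 1*(-8840)) + 7318) + 1 = (((7339 - 4524) + 8840) + 7318) + 1 = ((2815 + 8840) + 7318) + 1 = (11655 + 7318) + 1 = 18973 + 1 = 18974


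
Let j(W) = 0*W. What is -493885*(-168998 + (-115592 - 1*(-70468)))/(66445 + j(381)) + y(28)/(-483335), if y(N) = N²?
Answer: 74618205527222/46883495 ≈ 1.5916e+6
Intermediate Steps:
j(W) = 0
-493885*(-168998 + (-115592 - 1*(-70468)))/(66445 + j(381)) + y(28)/(-483335) = -493885*(-168998 + (-115592 - 1*(-70468)))/(66445 + 0) + 28²/(-483335) = -493885/(66445/(-168998 + (-115592 + 70468))) + 784*(-1/483335) = -493885/(66445/(-168998 - 45124)) - 784/483335 = -493885/(66445/(-214122)) - 784/483335 = -493885/(66445*(-1/214122)) - 784/483335 = -493885/(-66445/214122) - 784/483335 = -493885*(-214122/66445) - 784/483335 = 154381962/97 - 784/483335 = 74618205527222/46883495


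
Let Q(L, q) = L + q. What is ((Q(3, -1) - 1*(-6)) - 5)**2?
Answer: 9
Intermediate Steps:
((Q(3, -1) - 1*(-6)) - 5)**2 = (((3 - 1) - 1*(-6)) - 5)**2 = ((2 + 6) - 5)**2 = (8 - 5)**2 = 3**2 = 9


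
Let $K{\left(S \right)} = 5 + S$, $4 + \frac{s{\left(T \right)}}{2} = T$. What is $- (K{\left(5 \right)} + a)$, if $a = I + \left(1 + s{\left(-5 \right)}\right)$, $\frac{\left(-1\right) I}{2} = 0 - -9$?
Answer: $25$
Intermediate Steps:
$s{\left(T \right)} = -8 + 2 T$
$I = -18$ ($I = - 2 \left(0 - -9\right) = - 2 \left(0 + 9\right) = \left(-2\right) 9 = -18$)
$a = -35$ ($a = -18 + \left(1 + \left(-8 + 2 \left(-5\right)\right)\right) = -18 + \left(1 - 18\right) = -18 - 17 = -35$)
$- (K{\left(5 \right)} + a) = - (\left(5 + 5\right) - 35) = - (10 - 35) = \left(-1\right) \left(-25\right) = 25$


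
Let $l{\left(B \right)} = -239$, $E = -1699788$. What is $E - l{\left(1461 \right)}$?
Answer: $-1699549$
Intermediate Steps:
$E - l{\left(1461 \right)} = -1699788 - -239 = -1699788 + 239 = -1699549$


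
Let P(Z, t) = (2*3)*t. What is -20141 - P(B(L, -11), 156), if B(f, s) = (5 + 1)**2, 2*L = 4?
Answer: -21077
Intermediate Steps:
L = 2 (L = (1/2)*4 = 2)
B(f, s) = 36 (B(f, s) = 6**2 = 36)
P(Z, t) = 6*t
-20141 - P(B(L, -11), 156) = -20141 - 6*156 = -20141 - 1*936 = -20141 - 936 = -21077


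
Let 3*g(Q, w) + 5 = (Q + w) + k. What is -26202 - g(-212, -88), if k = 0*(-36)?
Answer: -78301/3 ≈ -26100.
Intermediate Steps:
k = 0
g(Q, w) = -5/3 + Q/3 + w/3 (g(Q, w) = -5/3 + ((Q + w) + 0)/3 = -5/3 + (Q + w)/3 = -5/3 + (Q/3 + w/3) = -5/3 + Q/3 + w/3)
-26202 - g(-212, -88) = -26202 - (-5/3 + (1/3)*(-212) + (1/3)*(-88)) = -26202 - (-5/3 - 212/3 - 88/3) = -26202 - 1*(-305/3) = -26202 + 305/3 = -78301/3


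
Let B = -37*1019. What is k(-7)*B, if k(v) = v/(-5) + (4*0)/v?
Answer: -263921/5 ≈ -52784.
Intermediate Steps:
B = -37703
k(v) = -v/5 (k(v) = v*(-⅕) + 0/v = -v/5 + 0 = -v/5)
k(-7)*B = -⅕*(-7)*(-37703) = (7/5)*(-37703) = -263921/5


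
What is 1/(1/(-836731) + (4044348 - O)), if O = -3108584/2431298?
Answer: 1017171203419/4113795622728309615 ≈ 2.4726e-7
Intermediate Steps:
O = -1554292/1215649 (O = -3108584*1/2431298 = -1554292/1215649 ≈ -1.2786)
1/(1/(-836731) + (4044348 - O)) = 1/(1/(-836731) + (4044348 - 1*(-1554292/1215649))) = 1/(-1/836731 + (4044348 + 1554292/1215649)) = 1/(-1/836731 + 4916509156144/1215649) = 1/(4113795622728309615/1017171203419) = 1017171203419/4113795622728309615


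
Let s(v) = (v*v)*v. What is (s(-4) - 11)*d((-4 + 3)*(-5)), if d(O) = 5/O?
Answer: -75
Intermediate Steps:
s(v) = v³ (s(v) = v²*v = v³)
(s(-4) - 11)*d((-4 + 3)*(-5)) = ((-4)³ - 11)*(5/(((-4 + 3)*(-5)))) = (-64 - 11)*(5/((-1*(-5)))) = -375/5 = -75*1 = -75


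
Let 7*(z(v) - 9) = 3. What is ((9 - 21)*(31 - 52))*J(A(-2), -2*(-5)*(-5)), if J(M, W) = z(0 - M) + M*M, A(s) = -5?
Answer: 8676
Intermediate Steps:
z(v) = 66/7 (z(v) = 9 + (⅐)*3 = 9 + 3/7 = 66/7)
J(M, W) = 66/7 + M² (J(M, W) = 66/7 + M*M = 66/7 + M²)
((9 - 21)*(31 - 52))*J(A(-2), -2*(-5)*(-5)) = ((9 - 21)*(31 - 52))*(66/7 + (-5)²) = (-12*(-21))*(66/7 + 25) = 252*(241/7) = 8676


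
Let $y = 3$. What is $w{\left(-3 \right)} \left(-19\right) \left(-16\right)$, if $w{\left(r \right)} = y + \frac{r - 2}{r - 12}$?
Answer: $\frac{3040}{3} \approx 1013.3$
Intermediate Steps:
$w{\left(r \right)} = 3 + \frac{-2 + r}{-12 + r}$ ($w{\left(r \right)} = 3 + \frac{r - 2}{r - 12} = 3 + \frac{-2 + r}{r - 12} = 3 + \frac{-2 + r}{-12 + r}$)
$w{\left(-3 \right)} \left(-19\right) \left(-16\right) = \frac{2 \left(-19 + 2 \left(-3\right)\right)}{-12 - 3} \left(-19\right) \left(-16\right) = \frac{2 \left(-19 - 6\right)}{-15} \left(-19\right) \left(-16\right) = 2 \left(- \frac{1}{15}\right) \left(-25\right) \left(-19\right) \left(-16\right) = \frac{10}{3} \left(-19\right) \left(-16\right) = \left(- \frac{190}{3}\right) \left(-16\right) = \frac{3040}{3}$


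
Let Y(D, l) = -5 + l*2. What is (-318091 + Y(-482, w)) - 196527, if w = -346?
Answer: -515315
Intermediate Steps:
Y(D, l) = -5 + 2*l
(-318091 + Y(-482, w)) - 196527 = (-318091 + (-5 + 2*(-346))) - 196527 = (-318091 + (-5 - 692)) - 196527 = (-318091 - 697) - 196527 = -318788 - 196527 = -515315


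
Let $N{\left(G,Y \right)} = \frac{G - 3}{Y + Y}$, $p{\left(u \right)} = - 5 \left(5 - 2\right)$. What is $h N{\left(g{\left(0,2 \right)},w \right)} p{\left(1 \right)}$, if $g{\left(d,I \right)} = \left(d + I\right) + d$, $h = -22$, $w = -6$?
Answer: $\frac{55}{2} \approx 27.5$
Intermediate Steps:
$p{\left(u \right)} = -15$ ($p{\left(u \right)} = \left(-5\right) 3 = -15$)
$g{\left(d,I \right)} = I + 2 d$ ($g{\left(d,I \right)} = \left(I + d\right) + d = I + 2 d$)
$N{\left(G,Y \right)} = \frac{-3 + G}{2 Y}$
$h N{\left(g{\left(0,2 \right)},w \right)} p{\left(1 \right)} = - 22 \frac{-3 + \left(2 + 2 \cdot 0\right)}{2 \left(-6\right)} \left(-15\right) = - 22 \cdot \frac{1}{2} \left(- \frac{1}{6}\right) \left(-3 + \left(2 + 0\right)\right) \left(-15\right) = - 22 \cdot \frac{1}{2} \left(- \frac{1}{6}\right) \left(-3 + 2\right) \left(-15\right) = - 22 \cdot \frac{1}{2} \left(- \frac{1}{6}\right) \left(-1\right) \left(-15\right) = \left(-22\right) \frac{1}{12} \left(-15\right) = \left(- \frac{11}{6}\right) \left(-15\right) = \frac{55}{2}$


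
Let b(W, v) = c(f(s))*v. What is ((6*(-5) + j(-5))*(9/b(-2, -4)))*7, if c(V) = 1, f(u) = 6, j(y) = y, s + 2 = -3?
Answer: 2205/4 ≈ 551.25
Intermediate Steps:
s = -5 (s = -2 - 3 = -5)
b(W, v) = v (b(W, v) = 1*v = v)
((6*(-5) + j(-5))*(9/b(-2, -4)))*7 = ((6*(-5) - 5)*(9/(-4)))*7 = ((-30 - 5)*(9*(-¼)))*7 = -35*(-9/4)*7 = (315/4)*7 = 2205/4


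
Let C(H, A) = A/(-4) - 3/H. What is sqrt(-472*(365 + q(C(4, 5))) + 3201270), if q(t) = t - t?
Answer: sqrt(3028990) ≈ 1740.4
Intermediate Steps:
C(H, A) = -3/H - A/4 (C(H, A) = A*(-1/4) - 3/H = -A/4 - 3/H = -3/H - A/4)
q(t) = 0
sqrt(-472*(365 + q(C(4, 5))) + 3201270) = sqrt(-472*(365 + 0) + 3201270) = sqrt(-472*365 + 3201270) = sqrt(-172280 + 3201270) = sqrt(3028990)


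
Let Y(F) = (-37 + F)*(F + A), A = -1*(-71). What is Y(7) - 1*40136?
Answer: -42476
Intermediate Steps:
A = 71
Y(F) = (-37 + F)*(71 + F) (Y(F) = (-37 + F)*(F + 71) = (-37 + F)*(71 + F))
Y(7) - 1*40136 = (-2627 + 7² + 34*7) - 1*40136 = (-2627 + 49 + 238) - 40136 = -2340 - 40136 = -42476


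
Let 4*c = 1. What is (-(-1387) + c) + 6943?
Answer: 33321/4 ≈ 8330.3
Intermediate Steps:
c = 1/4 (c = (1/4)*1 = 1/4 ≈ 0.25000)
(-(-1387) + c) + 6943 = (-(-1387) + 1/4) + 6943 = (-19*(-73) + 1/4) + 6943 = (1387 + 1/4) + 6943 = 5549/4 + 6943 = 33321/4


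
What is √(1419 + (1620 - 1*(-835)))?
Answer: √3874 ≈ 62.241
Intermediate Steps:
√(1419 + (1620 - 1*(-835))) = √(1419 + (1620 + 835)) = √(1419 + 2455) = √3874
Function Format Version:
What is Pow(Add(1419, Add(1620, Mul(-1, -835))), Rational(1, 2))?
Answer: Pow(3874, Rational(1, 2)) ≈ 62.241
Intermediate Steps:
Pow(Add(1419, Add(1620, Mul(-1, -835))), Rational(1, 2)) = Pow(Add(1419, Add(1620, 835)), Rational(1, 2)) = Pow(Add(1419, 2455), Rational(1, 2)) = Pow(3874, Rational(1, 2))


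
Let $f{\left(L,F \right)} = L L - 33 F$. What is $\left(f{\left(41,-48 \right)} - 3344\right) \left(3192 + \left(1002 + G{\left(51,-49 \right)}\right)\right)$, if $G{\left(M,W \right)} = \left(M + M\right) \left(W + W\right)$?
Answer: $458358$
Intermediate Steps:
$G{\left(M,W \right)} = 4 M W$ ($G{\left(M,W \right)} = 2 M 2 W = 4 M W$)
$f{\left(L,F \right)} = L^{2} - 33 F$
$\left(f{\left(41,-48 \right)} - 3344\right) \left(3192 + \left(1002 + G{\left(51,-49 \right)}\right)\right) = \left(\left(41^{2} - -1584\right) - 3344\right) \left(3192 + \left(1002 + 4 \cdot 51 \left(-49\right)\right)\right) = \left(\left(1681 + 1584\right) - 3344\right) \left(3192 + \left(1002 - 9996\right)\right) = \left(3265 - 3344\right) \left(3192 - 8994\right) = \left(-79\right) \left(-5802\right) = 458358$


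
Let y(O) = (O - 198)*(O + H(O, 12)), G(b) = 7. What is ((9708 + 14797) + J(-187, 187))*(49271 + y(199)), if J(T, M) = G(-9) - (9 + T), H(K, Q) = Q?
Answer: 1221710580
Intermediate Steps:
J(T, M) = -2 - T (J(T, M) = 7 - (9 + T) = 7 + (-9 - T) = -2 - T)
y(O) = (-198 + O)*(12 + O) (y(O) = (O - 198)*(O + 12) = (-198 + O)*(12 + O))
((9708 + 14797) + J(-187, 187))*(49271 + y(199)) = ((9708 + 14797) + (-2 - 1*(-187)))*(49271 + (-2376 + 199² - 186*199)) = (24505 + (-2 + 187))*(49271 + (-2376 + 39601 - 37014)) = (24505 + 185)*(49271 + 211) = 24690*49482 = 1221710580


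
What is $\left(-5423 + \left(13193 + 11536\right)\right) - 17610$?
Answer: $1696$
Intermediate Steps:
$\left(-5423 + \left(13193 + 11536\right)\right) - 17610 = \left(-5423 + 24729\right) - 17610 = 19306 - 17610 = 1696$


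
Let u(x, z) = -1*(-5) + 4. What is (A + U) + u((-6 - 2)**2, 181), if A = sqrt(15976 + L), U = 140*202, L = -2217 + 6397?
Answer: 28289 + 2*sqrt(5039) ≈ 28431.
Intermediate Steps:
L = 4180
u(x, z) = 9 (u(x, z) = 5 + 4 = 9)
U = 28280
A = 2*sqrt(5039) (A = sqrt(15976 + 4180) = sqrt(20156) = 2*sqrt(5039) ≈ 141.97)
(A + U) + u((-6 - 2)**2, 181) = (2*sqrt(5039) + 28280) + 9 = (28280 + 2*sqrt(5039)) + 9 = 28289 + 2*sqrt(5039)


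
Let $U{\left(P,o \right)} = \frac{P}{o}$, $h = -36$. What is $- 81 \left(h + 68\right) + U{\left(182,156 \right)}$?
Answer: $- \frac{15545}{6} \approx -2590.8$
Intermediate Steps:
$- 81 \left(h + 68\right) + U{\left(182,156 \right)} = - 81 \left(-36 + 68\right) + \frac{182}{156} = \left(-81\right) 32 + 182 \cdot \frac{1}{156} = -2592 + \frac{7}{6} = - \frac{15545}{6}$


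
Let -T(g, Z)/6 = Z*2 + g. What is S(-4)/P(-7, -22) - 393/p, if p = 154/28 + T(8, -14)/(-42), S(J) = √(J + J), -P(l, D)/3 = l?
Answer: -5502/37 + 2*I*√2/21 ≈ -148.7 + 0.13469*I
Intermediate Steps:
T(g, Z) = -12*Z - 6*g (T(g, Z) = -6*(Z*2 + g) = -6*(2*Z + g) = -6*(g + 2*Z) = -12*Z - 6*g)
P(l, D) = -3*l
S(J) = √2*√J (S(J) = √(2*J) = √2*√J)
p = 37/14 (p = 154/28 + (-12*(-14) - 6*8)/(-42) = 154*(1/28) + (168 - 48)*(-1/42) = 11/2 + 120*(-1/42) = 11/2 - 20/7 = 37/14 ≈ 2.6429)
S(-4)/P(-7, -22) - 393/p = (√2*√(-4))/((-3*(-7))) - 393/37/14 = (√2*(2*I))/21 - 393*14/37 = (2*I*√2)*(1/21) - 5502/37 = 2*I*√2/21 - 5502/37 = -5502/37 + 2*I*√2/21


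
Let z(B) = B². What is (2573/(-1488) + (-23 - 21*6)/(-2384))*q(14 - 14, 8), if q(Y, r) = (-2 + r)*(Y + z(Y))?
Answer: 0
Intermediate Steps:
q(Y, r) = (-2 + r)*(Y + Y²)
(2573/(-1488) + (-23 - 21*6)/(-2384))*q(14 - 14, 8) = (2573/(-1488) + (-23 - 21*6)/(-2384))*((14 - 14)*(-2 + 8 - 2*(14 - 14) + (14 - 14)*8)) = (2573*(-1/1488) + (-23 - 126)*(-1/2384))*(0*(-2 + 8 - 2*0 + 0*8)) = (-83/48 - 149*(-1/2384))*(0*(-2 + 8 + 0 + 0)) = (-83/48 + 1/16)*(0*6) = -5/3*0 = 0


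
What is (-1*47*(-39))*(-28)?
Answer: -51324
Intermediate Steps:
(-1*47*(-39))*(-28) = -47*(-39)*(-28) = 1833*(-28) = -51324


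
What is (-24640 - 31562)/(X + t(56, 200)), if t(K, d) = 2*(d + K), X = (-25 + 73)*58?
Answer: -28101/1648 ≈ -17.052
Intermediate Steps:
X = 2784 (X = 48*58 = 2784)
t(K, d) = 2*K + 2*d (t(K, d) = 2*(K + d) = 2*K + 2*d)
(-24640 - 31562)/(X + t(56, 200)) = (-24640 - 31562)/(2784 + (2*56 + 2*200)) = -56202/(2784 + (112 + 400)) = -56202/(2784 + 512) = -56202/3296 = -56202*1/3296 = -28101/1648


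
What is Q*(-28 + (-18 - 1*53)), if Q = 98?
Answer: -9702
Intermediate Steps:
Q*(-28 + (-18 - 1*53)) = 98*(-28 + (-18 - 1*53)) = 98*(-28 + (-18 - 53)) = 98*(-28 - 71) = 98*(-99) = -9702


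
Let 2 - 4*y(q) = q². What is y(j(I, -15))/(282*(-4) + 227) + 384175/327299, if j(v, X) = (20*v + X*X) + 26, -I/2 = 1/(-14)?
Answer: 9254901151/485711716 ≈ 19.054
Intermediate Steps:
I = ⅐ (I = -2/(-14) = -2*(-1/14) = ⅐ ≈ 0.14286)
j(v, X) = 26 + X² + 20*v (j(v, X) = (20*v + X²) + 26 = (X² + 20*v) + 26 = 26 + X² + 20*v)
y(q) = ½ - q²/4
y(j(I, -15))/(282*(-4) + 227) + 384175/327299 = (½ - (26 + (-15)² + 20*(⅐))²/4)/(282*(-4) + 227) + 384175/327299 = (½ - (26 + 225 + 20/7)²/4)/(-1128 + 227) + 384175*(1/327299) = (½ - (1777/7)²/4)/(-901) + 384175/327299 = (½ - ¼*3157729/49)*(-1/901) + 384175/327299 = (½ - 3157729/196)*(-1/901) + 384175/327299 = -3157631/196*(-1/901) + 384175/327299 = 185743/10388 + 384175/327299 = 9254901151/485711716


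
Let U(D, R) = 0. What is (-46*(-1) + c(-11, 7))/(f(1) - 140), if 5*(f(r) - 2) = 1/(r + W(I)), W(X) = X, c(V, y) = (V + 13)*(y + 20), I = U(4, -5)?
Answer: -500/689 ≈ -0.72569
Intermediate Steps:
I = 0
c(V, y) = (13 + V)*(20 + y)
f(r) = 2 + 1/(5*r) (f(r) = 2 + 1/(5*(r + 0)) = 2 + 1/(5*r))
(-46*(-1) + c(-11, 7))/(f(1) - 140) = (-46*(-1) + (260 + 13*7 + 20*(-11) - 11*7))/((2 + (⅕)/1) - 140) = (46 + (260 + 91 - 220 - 77))/((2 + (⅕)*1) - 140) = (46 + 54)/((2 + ⅕) - 140) = 100/(11/5 - 140) = 100/(-689/5) = 100*(-5/689) = -500/689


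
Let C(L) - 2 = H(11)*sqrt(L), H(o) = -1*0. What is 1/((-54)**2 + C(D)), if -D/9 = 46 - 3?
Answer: 1/2918 ≈ 0.00034270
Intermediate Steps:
H(o) = 0
D = -387 (D = -9*(46 - 3) = -9*43 = -387)
C(L) = 2 (C(L) = 2 + 0*sqrt(L) = 2 + 0 = 2)
1/((-54)**2 + C(D)) = 1/((-54)**2 + 2) = 1/(2916 + 2) = 1/2918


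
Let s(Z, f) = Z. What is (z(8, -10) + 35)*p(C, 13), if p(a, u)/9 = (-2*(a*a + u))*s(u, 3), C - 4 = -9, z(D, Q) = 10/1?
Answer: -400140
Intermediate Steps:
z(D, Q) = 10 (z(D, Q) = 10*1 = 10)
C = -5 (C = 4 - 9 = -5)
p(a, u) = 9*u*(-2*u - 2*a²) (p(a, u) = 9*((-2*(a*a + u))*u) = 9*((-2*(a² + u))*u) = 9*((-2*(u + a²))*u) = 9*((-2*u - 2*a²)*u) = 9*(u*(-2*u - 2*a²)) = 9*u*(-2*u - 2*a²))
(z(8, -10) + 35)*p(C, 13) = (10 + 35)*(-18*13*(13 + (-5)²)) = 45*(-18*13*(13 + 25)) = 45*(-18*13*38) = 45*(-8892) = -400140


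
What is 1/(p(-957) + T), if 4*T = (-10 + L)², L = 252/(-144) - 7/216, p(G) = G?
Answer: -186624/172122143 ≈ -0.0010843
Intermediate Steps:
L = -385/216 (L = 252*(-1/144) - 7*1/216 = -7/4 - 7/216 = -385/216 ≈ -1.7824)
T = 6477025/186624 (T = (-10 - 385/216)²/4 = (-2545/216)²/4 = (¼)*(6477025/46656) = 6477025/186624 ≈ 34.706)
1/(p(-957) + T) = 1/(-957 + 6477025/186624) = 1/(-172122143/186624) = -186624/172122143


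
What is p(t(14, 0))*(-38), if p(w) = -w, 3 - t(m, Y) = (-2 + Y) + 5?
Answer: 0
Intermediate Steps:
t(m, Y) = -Y (t(m, Y) = 3 - ((-2 + Y) + 5) = 3 - (3 + Y) = 3 + (-3 - Y) = -Y)
p(t(14, 0))*(-38) = -(-1)*0*(-38) = -1*0*(-38) = 0*(-38) = 0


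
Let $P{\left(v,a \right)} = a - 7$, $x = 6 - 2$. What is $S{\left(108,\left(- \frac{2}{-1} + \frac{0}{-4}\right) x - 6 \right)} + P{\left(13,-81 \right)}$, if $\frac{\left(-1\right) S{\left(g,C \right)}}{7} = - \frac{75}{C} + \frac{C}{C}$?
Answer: $\frac{335}{2} \approx 167.5$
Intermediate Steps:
$x = 4$
$P{\left(v,a \right)} = -7 + a$ ($P{\left(v,a \right)} = a - 7 = -7 + a$)
$S{\left(g,C \right)} = -7 + \frac{525}{C}$ ($S{\left(g,C \right)} = - 7 \left(- \frac{75}{C} + \frac{C}{C}\right) = - 7 \left(- \frac{75}{C} + 1\right) = - 7 \left(1 - \frac{75}{C}\right) = -7 + \frac{525}{C}$)
$S{\left(108,\left(- \frac{2}{-1} + \frac{0}{-4}\right) x - 6 \right)} + P{\left(13,-81 \right)} = \left(-7 + \frac{525}{\left(- \frac{2}{-1} + \frac{0}{-4}\right) 4 - 6}\right) - 88 = \left(-7 + \frac{525}{\left(\left(-2\right) \left(-1\right) + 0 \left(- \frac{1}{4}\right)\right) 4 - 6}\right) - 88 = \left(-7 + \frac{525}{\left(2 + 0\right) 4 - 6}\right) - 88 = \left(-7 + \frac{525}{2 \cdot 4 - 6}\right) - 88 = \left(-7 + \frac{525}{8 - 6}\right) - 88 = \left(-7 + \frac{525}{2}\right) - 88 = \frac{511}{2} - 88 = \frac{335}{2}$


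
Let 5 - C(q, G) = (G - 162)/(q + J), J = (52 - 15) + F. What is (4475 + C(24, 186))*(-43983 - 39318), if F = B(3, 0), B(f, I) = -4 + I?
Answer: -7089914712/19 ≈ -3.7315e+8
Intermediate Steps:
F = -4 (F = -4 + 0 = -4)
J = 33 (J = (52 - 15) - 4 = 37 - 4 = 33)
C(q, G) = 5 - (-162 + G)/(33 + q) (C(q, G) = 5 - (G - 162)/(q + 33) = 5 - (-162 + G)/(33 + q))
(4475 + C(24, 186))*(-43983 - 39318) = (4475 + (327 - 1*186 + 5*24)/(33 + 24))*(-43983 - 39318) = (4475 + (327 - 186 + 120)/57)*(-83301) = (4475 + (1/57)*261)*(-83301) = (4475 + 87/19)*(-83301) = (85112/19)*(-83301) = -7089914712/19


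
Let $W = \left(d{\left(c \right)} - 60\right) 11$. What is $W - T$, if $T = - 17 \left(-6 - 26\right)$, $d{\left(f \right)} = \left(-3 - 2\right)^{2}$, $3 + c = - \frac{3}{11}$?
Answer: $-929$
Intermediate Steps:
$c = - \frac{36}{11}$ ($c = -3 - \frac{3}{11} = - \frac{36}{11} \approx -3.2727$)
$d{\left(f \right)} = 25$ ($d{\left(f \right)} = \left(-5\right)^{2} = 25$)
$W = -385$ ($W = \left(25 - 60\right) 11 = \left(-35\right) 11 = -385$)
$T = 544$ ($T = \left(-17\right) \left(-32\right) = 544$)
$W - T = -385 - 544 = -929$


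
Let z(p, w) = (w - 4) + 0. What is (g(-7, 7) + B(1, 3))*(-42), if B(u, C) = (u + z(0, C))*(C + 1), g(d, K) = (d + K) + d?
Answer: 294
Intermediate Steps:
z(p, w) = -4 + w (z(p, w) = (-4 + w) + 0 = -4 + w)
g(d, K) = K + 2*d (g(d, K) = (K + d) + d = K + 2*d)
B(u, C) = (1 + C)*(-4 + C + u) (B(u, C) = (u + (-4 + C))*(C + 1) = (-4 + C + u)*(1 + C) = (1 + C)*(-4 + C + u))
(g(-7, 7) + B(1, 3))*(-42) = ((7 + 2*(-7)) + (-4 + 3 + 1 + 3*1 + 3*(-4 + 3)))*(-42) = ((7 - 14) + (-4 + 3 + 1 + 3 + 3*(-1)))*(-42) = (-7 + (-4 + 3 + 1 + 3 - 3))*(-42) = (-7 + 0)*(-42) = -7*(-42) = 294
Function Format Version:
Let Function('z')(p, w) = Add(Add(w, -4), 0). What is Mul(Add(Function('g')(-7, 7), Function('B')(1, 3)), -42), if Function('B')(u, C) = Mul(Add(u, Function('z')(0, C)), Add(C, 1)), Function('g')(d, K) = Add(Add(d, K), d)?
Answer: 294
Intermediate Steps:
Function('z')(p, w) = Add(-4, w) (Function('z')(p, w) = Add(Add(-4, w), 0) = Add(-4, w))
Function('g')(d, K) = Add(K, Mul(2, d)) (Function('g')(d, K) = Add(Add(K, d), d) = Add(K, Mul(2, d)))
Function('B')(u, C) = Mul(Add(1, C), Add(-4, C, u)) (Function('B')(u, C) = Mul(Add(u, Add(-4, C)), Add(C, 1)) = Mul(Add(-4, C, u), Add(1, C)) = Mul(Add(1, C), Add(-4, C, u)))
Mul(Add(Function('g')(-7, 7), Function('B')(1, 3)), -42) = Mul(Add(Add(7, Mul(2, -7)), Add(-4, 3, 1, Mul(3, 1), Mul(3, Add(-4, 3)))), -42) = Mul(Add(Add(7, -14), Add(-4, 3, 1, 3, Mul(3, -1))), -42) = Mul(Add(-7, Add(-4, 3, 1, 3, -3)), -42) = Mul(Add(-7, 0), -42) = Mul(-7, -42) = 294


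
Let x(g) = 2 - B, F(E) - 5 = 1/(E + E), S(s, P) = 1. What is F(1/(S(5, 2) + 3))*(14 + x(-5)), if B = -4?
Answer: 140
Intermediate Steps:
F(E) = 5 + 1/(2*E) (F(E) = 5 + 1/(E + E) = 5 + 1/(2*E))
x(g) = 6 (x(g) = 2 - 1*(-4) = 2 + 4 = 6)
F(1/(S(5, 2) + 3))*(14 + x(-5)) = (5 + 1/(2*(1/(1 + 3))))*(14 + 6) = (5 + 1/(2*(1/4)))*20 = (5 + (1/2)*4)*20 = (5 + 2)*20 = 7*20 = 140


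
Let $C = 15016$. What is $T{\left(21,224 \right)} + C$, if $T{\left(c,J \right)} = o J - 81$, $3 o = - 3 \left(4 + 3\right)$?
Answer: $13367$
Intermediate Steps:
$o = -7$ ($o = \frac{\left(-3\right) \left(4 + 3\right)}{3} = \frac{\left(-3\right) 7}{3} = \frac{1}{3} \left(-21\right) = -7$)
$T{\left(c,J \right)} = -81 - 7 J$ ($T{\left(c,J \right)} = - 7 J - 81 = -81 - 7 J$)
$T{\left(21,224 \right)} + C = \left(-81 - 1568\right) + 15016 = -1649 + 15016 = 13367$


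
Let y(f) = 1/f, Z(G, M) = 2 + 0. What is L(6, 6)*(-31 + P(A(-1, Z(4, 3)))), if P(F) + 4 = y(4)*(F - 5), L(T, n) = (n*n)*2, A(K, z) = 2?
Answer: -2574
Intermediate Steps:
Z(G, M) = 2
L(T, n) = 2*n² (L(T, n) = n²*2 = 2*n²)
P(F) = -21/4 + F/4 (P(F) = -4 + (F - 5)/4 = -4 + (-5 + F)/4 = -4 + (-5/4 + F/4) = -21/4 + F/4)
L(6, 6)*(-31 + P(A(-1, Z(4, 3)))) = (2*6²)*(-31 + (-21/4 + (¼)*2)) = (2*36)*(-31 + (-21/4 + ½)) = 72*(-31 - 19/4) = 72*(-143/4) = -2574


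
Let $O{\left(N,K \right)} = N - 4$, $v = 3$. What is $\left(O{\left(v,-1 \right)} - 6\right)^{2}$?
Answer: $49$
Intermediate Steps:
$O{\left(N,K \right)} = -4 + N$
$\left(O{\left(v,-1 \right)} - 6\right)^{2} = \left(\left(-4 + 3\right) - 6\right)^{2} = \left(-1 - 6\right)^{2} = \left(-7\right)^{2} = 49$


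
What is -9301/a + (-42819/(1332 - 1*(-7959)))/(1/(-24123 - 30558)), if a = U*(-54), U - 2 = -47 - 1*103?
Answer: 6237422803499/24751224 ≈ 2.5200e+5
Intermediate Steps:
U = -148 (U = 2 + (-47 - 1*103) = 2 + (-47 - 103) = 2 - 150 = -148)
a = 7992 (a = -148*(-54) = 7992)
-9301/a + (-42819/(1332 - 1*(-7959)))/(1/(-24123 - 30558)) = -9301/7992 + (-42819/(1332 - 1*(-7959)))/(1/(-24123 - 30558)) = -9301*1/7992 + (-42819/(1332 + 7959))/(1/(-54681)) = -9301/7992 + (-42819/9291)/(-1/54681) = -9301/7992 - 42819*1/9291*(-54681) = -9301/7992 - 14273/3097*(-54681) = -9301/7992 + 780461913/3097 = 6237422803499/24751224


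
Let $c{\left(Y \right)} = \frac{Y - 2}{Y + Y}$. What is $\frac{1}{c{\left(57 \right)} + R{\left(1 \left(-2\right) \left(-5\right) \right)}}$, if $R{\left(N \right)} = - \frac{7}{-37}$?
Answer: $\frac{4218}{2833} \approx 1.4889$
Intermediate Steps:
$R{\left(N \right)} = \frac{7}{37}$ ($R{\left(N \right)} = \left(-7\right) \left(- \frac{1}{37}\right) = \frac{7}{37}$)
$c{\left(Y \right)} = \frac{-2 + Y}{2 Y}$
$\frac{1}{c{\left(57 \right)} + R{\left(1 \left(-2\right) \left(-5\right) \right)}} = \frac{1}{\frac{-2 + 57}{2 \cdot 57} + \frac{7}{37}} = \frac{1}{\frac{1}{2} \cdot \frac{1}{57} \cdot 55 + \frac{7}{37}} = \frac{1}{\frac{55}{114} + \frac{7}{37}} = \frac{1}{\frac{2833}{4218}} = \frac{4218}{2833}$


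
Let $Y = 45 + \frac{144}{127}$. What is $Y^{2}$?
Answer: $\frac{34327881}{16129} \approx 2128.3$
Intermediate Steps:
$Y = \frac{5859}{127}$ ($Y = 45 + 144 \cdot \frac{1}{127} = 45 + \frac{144}{127} = \frac{5859}{127} \approx 46.134$)
$Y^{2} = \left(\frac{5859}{127}\right)^{2} = \frac{34327881}{16129}$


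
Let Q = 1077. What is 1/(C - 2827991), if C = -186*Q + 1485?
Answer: -1/3026828 ≈ -3.3038e-7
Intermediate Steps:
C = -198837 (C = -186*1077 + 1485 = -200322 + 1485 = -198837)
1/(C - 2827991) = 1/(-198837 - 2827991) = 1/(-3026828) = -1/3026828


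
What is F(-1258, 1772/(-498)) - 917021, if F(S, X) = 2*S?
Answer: -919537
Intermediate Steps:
F(-1258, 1772/(-498)) - 917021 = 2*(-1258) - 917021 = -2516 - 917021 = -919537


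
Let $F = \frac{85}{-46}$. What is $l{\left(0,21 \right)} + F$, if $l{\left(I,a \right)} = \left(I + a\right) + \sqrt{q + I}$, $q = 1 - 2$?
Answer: $\frac{881}{46} + i \approx 19.152 + 1.0 i$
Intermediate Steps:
$F = - \frac{85}{46}$ ($F = 85 \left(- \frac{1}{46}\right) = - \frac{85}{46} \approx -1.8478$)
$q = -1$
$l{\left(I,a \right)} = I + a + \sqrt{-1 + I}$ ($l{\left(I,a \right)} = \left(I + a\right) + \sqrt{-1 + I} = I + a + \sqrt{-1 + I}$)
$l{\left(0,21 \right)} + F = \left(0 + 21 + \sqrt{-1 + 0}\right) - \frac{85}{46} = \left(0 + 21 + \sqrt{-1}\right) - \frac{85}{46} = \left(0 + 21 + i\right) - \frac{85}{46} = \left(21 + i\right) - \frac{85}{46} = \frac{881}{46} + i$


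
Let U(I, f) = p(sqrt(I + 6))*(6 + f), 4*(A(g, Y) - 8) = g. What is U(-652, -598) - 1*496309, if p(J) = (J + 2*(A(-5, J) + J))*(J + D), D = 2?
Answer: 635003 - 11544*I*sqrt(646) ≈ 6.35e+5 - 2.9341e+5*I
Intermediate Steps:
A(g, Y) = 8 + g/4
p(J) = (2 + J)*(27/2 + 3*J) (p(J) = (J + 2*((8 + (1/4)*(-5)) + J))*(J + 2) = (J + 2*((8 - 5/4) + J))*(2 + J) = (J + 2*(27/4 + J))*(2 + J) = (J + (27/2 + 2*J))*(2 + J) = (27/2 + 3*J)*(2 + J) = (2 + J)*(27/2 + 3*J))
U(I, f) = (6 + f)*(45 + 3*I + 39*sqrt(6 + I)/2) (U(I, f) = (27 + 3*(sqrt(I + 6))**2 + 39*sqrt(I + 6)/2)*(6 + f) = (27 + 3*(sqrt(6 + I))**2 + 39*sqrt(6 + I)/2)*(6 + f) = (27 + 3*(6 + I) + 39*sqrt(6 + I)/2)*(6 + f) = (27 + (18 + 3*I) + 39*sqrt(6 + I)/2)*(6 + f) = (45 + 3*I + 39*sqrt(6 + I)/2)*(6 + f) = (6 + f)*(45 + 3*I + 39*sqrt(6 + I)/2))
U(-652, -598) - 1*496309 = 3*(6 - 598)*(30 + 2*(-652) + 13*sqrt(6 - 652))/2 - 1*496309 = (3/2)*(-592)*(30 - 1304 + 13*sqrt(-646)) - 496309 = (3/2)*(-592)*(30 - 1304 + 13*(I*sqrt(646))) - 496309 = (3/2)*(-592)*(30 - 1304 + 13*I*sqrt(646)) - 496309 = (3/2)*(-592)*(-1274 + 13*I*sqrt(646)) - 496309 = (1131312 - 11544*I*sqrt(646)) - 496309 = 635003 - 11544*I*sqrt(646)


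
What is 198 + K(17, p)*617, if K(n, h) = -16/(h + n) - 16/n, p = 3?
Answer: -74486/85 ≈ -876.31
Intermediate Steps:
K(n, h) = -16/n - 16/(h + n)
198 + K(17, p)*617 = 198 + (16*(-1*3 - 2*17)/(17*(3 + 17)))*617 = 198 + (16*(1/17)*(-3 - 34)/20)*617 = 198 + (16*(1/17)*(1/20)*(-37))*617 = 198 - 148/85*617 = 198 - 91316/85 = -74486/85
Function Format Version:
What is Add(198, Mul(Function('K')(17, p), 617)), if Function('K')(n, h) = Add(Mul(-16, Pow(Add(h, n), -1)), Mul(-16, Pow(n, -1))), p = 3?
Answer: Rational(-74486, 85) ≈ -876.31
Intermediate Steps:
Function('K')(n, h) = Add(Mul(-16, Pow(n, -1)), Mul(-16, Pow(Add(h, n), -1)))
Add(198, Mul(Function('K')(17, p), 617)) = Add(198, Mul(Mul(16, Pow(17, -1), Pow(Add(3, 17), -1), Add(Mul(-1, 3), Mul(-2, 17))), 617)) = Add(198, Mul(Mul(16, Rational(1, 17), Pow(20, -1), Add(-3, -34)), 617)) = Add(198, Mul(Mul(16, Rational(1, 17), Rational(1, 20), -37), 617)) = Add(198, Mul(Rational(-148, 85), 617)) = Add(198, Rational(-91316, 85)) = Rational(-74486, 85)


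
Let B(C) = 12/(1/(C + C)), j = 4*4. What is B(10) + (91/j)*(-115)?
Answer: -6625/16 ≈ -414.06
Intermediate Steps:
j = 16
B(C) = 24*C (B(C) = 12/(1/(2*C)) = 12/((1/(2*C))) = 12*(2*C) = 24*C)
B(10) + (91/j)*(-115) = 24*10 + (91/16)*(-115) = 240 + (91*(1/16))*(-115) = 240 + (91/16)*(-115) = 240 - 10465/16 = -6625/16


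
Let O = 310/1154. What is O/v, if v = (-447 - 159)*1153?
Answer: -155/403160286 ≈ -3.8446e-7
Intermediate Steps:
O = 155/577 (O = 310*(1/1154) = 155/577 ≈ 0.26863)
v = -698718 (v = -606*1153 = -698718)
O/v = (155/577)/(-698718) = (155/577)*(-1/698718) = -155/403160286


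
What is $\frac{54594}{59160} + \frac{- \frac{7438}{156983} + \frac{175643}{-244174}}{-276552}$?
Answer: $\frac{24113698369224801469}{26130382637724988560} \approx 0.92282$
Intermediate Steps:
$\frac{54594}{59160} + \frac{- \frac{7438}{156983} + \frac{175643}{-244174}}{-276552} = 54594 \cdot \frac{1}{59160} + \left(\left(-7438\right) \frac{1}{156983} + 175643 \left(- \frac{1}{244174}\right)\right) \left(- \frac{1}{276552}\right) = \frac{9099}{9860} + \left(- \frac{7438}{156983} - \frac{175643}{244174}\right) \left(- \frac{1}{276552}\right) = \frac{9099}{9860} - - \frac{29389131281}{10600560907799184} = \frac{9099}{9860} + \frac{29389131281}{10600560907799184} = \frac{24113698369224801469}{26130382637724988560}$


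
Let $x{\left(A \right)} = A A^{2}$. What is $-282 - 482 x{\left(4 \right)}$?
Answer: $-31130$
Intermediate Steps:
$x{\left(A \right)} = A^{3}$
$-282 - 482 x{\left(4 \right)} = -282 - 482 \cdot 4^{3} = -282 - 30848 = -31130$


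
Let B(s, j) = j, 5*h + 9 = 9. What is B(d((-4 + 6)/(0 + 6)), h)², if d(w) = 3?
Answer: 0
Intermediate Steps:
h = 0 (h = -9/5 + (⅕)*9 = -9/5 + 9/5 = 0)
B(d((-4 + 6)/(0 + 6)), h)² = 0² = 0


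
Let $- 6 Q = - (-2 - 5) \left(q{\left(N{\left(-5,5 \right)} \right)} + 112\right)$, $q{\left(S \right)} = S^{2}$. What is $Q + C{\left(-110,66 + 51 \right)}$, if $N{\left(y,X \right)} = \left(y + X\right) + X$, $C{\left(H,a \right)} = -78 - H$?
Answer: $- \frac{767}{6} \approx -127.83$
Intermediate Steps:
$N{\left(y,X \right)} = y + 2 X$ ($N{\left(y,X \right)} = \left(X + y\right) + X = y + 2 X$)
$Q = - \frac{959}{6}$ ($Q = - \frac{- (-2 - 5) \left(\left(-5 + 2 \cdot 5\right)^{2} + 112\right)}{6} = - \frac{\left(-1\right) \left(-7\right) \left(\left(-5 + 10\right)^{2} + 112\right)}{6} = - \frac{7 \left(5^{2} + 112\right)}{6} = - \frac{7 \left(25 + 112\right)}{6} = - \frac{7 \cdot 137}{6} = \left(- \frac{1}{6}\right) 959 = - \frac{959}{6} \approx -159.83$)
$Q + C{\left(-110,66 + 51 \right)} = - \frac{959}{6} - -32 = - \frac{959}{6} + \left(-78 + 110\right) = - \frac{959}{6} + 32 = - \frac{767}{6}$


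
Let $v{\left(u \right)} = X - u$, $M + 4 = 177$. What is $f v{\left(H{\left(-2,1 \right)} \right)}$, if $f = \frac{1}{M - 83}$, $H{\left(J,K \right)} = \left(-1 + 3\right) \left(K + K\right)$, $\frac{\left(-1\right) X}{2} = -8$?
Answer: $\frac{2}{15} \approx 0.13333$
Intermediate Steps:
$M = 173$ ($M = -4 + 177 = 173$)
$X = 16$ ($X = \left(-2\right) \left(-8\right) = 16$)
$H{\left(J,K \right)} = 4 K$ ($H{\left(J,K \right)} = 2 \cdot 2 K = 4 K$)
$f = \frac{1}{90}$ ($f = \frac{1}{173 - 83} = \frac{1}{90} \approx 0.011111$)
$v{\left(u \right)} = 16 - u$
$f v{\left(H{\left(-2,1 \right)} \right)} = \frac{16 - 4 \cdot 1}{90} = \frac{16 - 4}{90} = \frac{1}{90} \cdot 12 = \frac{2}{15}$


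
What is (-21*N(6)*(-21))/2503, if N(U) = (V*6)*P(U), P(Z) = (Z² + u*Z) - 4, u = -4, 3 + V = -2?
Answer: -105840/2503 ≈ -42.285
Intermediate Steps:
V = -5 (V = -3 - 2 = -5)
P(Z) = -4 + Z² - 4*Z (P(Z) = (Z² - 4*Z) - 4 = -4 + Z² - 4*Z)
N(U) = 120 - 30*U² + 120*U (N(U) = (-5*6)*(-4 + U² - 4*U) = -30*(-4 + U² - 4*U) = 120 - 30*U² + 120*U)
(-21*N(6)*(-21))/2503 = (-21*(120 - 30*6² + 120*6)*(-21))/2503 = (-21*(120 - 30*36 + 720)*(-21))*(1/2503) = (-21*(120 - 1080 + 720)*(-21))*(1/2503) = (-21*(-240)*(-21))*(1/2503) = (5040*(-21))*(1/2503) = -105840*1/2503 = -105840/2503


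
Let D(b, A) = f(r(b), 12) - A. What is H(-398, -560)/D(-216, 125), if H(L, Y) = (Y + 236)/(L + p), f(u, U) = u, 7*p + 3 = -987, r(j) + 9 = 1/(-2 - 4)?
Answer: -243/54280 ≈ -0.0044768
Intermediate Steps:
r(j) = -55/6 (r(j) = -9 + 1/(-2 - 4) = -9 + 1/(-6) = -9 - ⅙ = -55/6)
p = -990/7 (p = -3/7 + (⅐)*(-987) = -3/7 - 141 = -990/7 ≈ -141.43)
D(b, A) = -55/6 - A
H(L, Y) = (236 + Y)/(-990/7 + L) (H(L, Y) = (Y + 236)/(L - 990/7) = (236 + Y)/(-990/7 + L))
H(-398, -560)/D(-216, 125) = (7*(236 - 560)/(-990 + 7*(-398)))/(-55/6 - 1*125) = (7*(-324)/(-990 - 2786))/(-55/6 - 125) = (7*(-324)/(-3776))/(-805/6) = (7*(-1/3776)*(-324))*(-6/805) = (567/944)*(-6/805) = -243/54280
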